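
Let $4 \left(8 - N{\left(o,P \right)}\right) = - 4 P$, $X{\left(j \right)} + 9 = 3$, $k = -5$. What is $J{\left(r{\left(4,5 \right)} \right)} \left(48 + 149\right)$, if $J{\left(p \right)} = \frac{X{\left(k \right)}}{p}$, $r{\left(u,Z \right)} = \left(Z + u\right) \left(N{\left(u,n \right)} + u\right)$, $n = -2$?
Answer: $- \frac{197}{15} \approx -13.133$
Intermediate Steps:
$X{\left(j \right)} = -6$ ($X{\left(j \right)} = -9 + 3 = -6$)
$N{\left(o,P \right)} = 8 + P$ ($N{\left(o,P \right)} = 8 - \frac{\left(-4\right) P}{4} = 8 + P$)
$r{\left(u,Z \right)} = \left(6 + u\right) \left(Z + u\right)$ ($r{\left(u,Z \right)} = \left(Z + u\right) \left(\left(8 - 2\right) + u\right) = \left(Z + u\right) \left(6 + u\right) = \left(6 + u\right) \left(Z + u\right)$)
$J{\left(p \right)} = - \frac{6}{p}$
$J{\left(r{\left(4,5 \right)} \right)} \left(48 + 149\right) = - \frac{6}{4^{2} + 6 \cdot 5 + 6 \cdot 4 + 5 \cdot 4} \left(48 + 149\right) = - \frac{6}{16 + 30 + 24 + 20} \cdot 197 = - \frac{6}{90} \cdot 197 = \left(-6\right) \frac{1}{90} \cdot 197 = \left(- \frac{1}{15}\right) 197 = - \frac{197}{15}$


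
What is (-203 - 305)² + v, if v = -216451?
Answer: 41613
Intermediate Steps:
(-203 - 305)² + v = (-203 - 305)² - 216451 = (-508)² - 216451 = 258064 - 216451 = 41613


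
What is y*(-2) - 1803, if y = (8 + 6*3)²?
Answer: -3155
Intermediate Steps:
y = 676 (y = (8 + 18)² = 26² = 676)
y*(-2) - 1803 = 676*(-2) - 1803 = -1352 - 1803 = -3155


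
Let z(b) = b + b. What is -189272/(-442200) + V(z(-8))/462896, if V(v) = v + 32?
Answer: 684533804/1599161025 ≈ 0.42806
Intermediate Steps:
z(b) = 2*b
V(v) = 32 + v
-189272/(-442200) + V(z(-8))/462896 = -189272/(-442200) + (32 + 2*(-8))/462896 = -189272*(-1/442200) + (32 - 16)*(1/462896) = 23659/55275 + 16*(1/462896) = 23659/55275 + 1/28931 = 684533804/1599161025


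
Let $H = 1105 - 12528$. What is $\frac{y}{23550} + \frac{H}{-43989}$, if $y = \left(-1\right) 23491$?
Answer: $- \frac{254777983}{345313650} \approx -0.73782$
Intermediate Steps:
$y = -23491$
$H = -11423$
$\frac{y}{23550} + \frac{H}{-43989} = - \frac{23491}{23550} - \frac{11423}{-43989} = \left(-23491\right) \frac{1}{23550} - - \frac{11423}{43989} = - \frac{23491}{23550} + \frac{11423}{43989} = - \frac{254777983}{345313650}$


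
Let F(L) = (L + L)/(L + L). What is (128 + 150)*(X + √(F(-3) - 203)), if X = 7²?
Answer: 13622 + 278*I*√202 ≈ 13622.0 + 3951.1*I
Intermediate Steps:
F(L) = 1 (F(L) = (2*L)/((2*L)) = (2*L)*(1/(2*L)) = 1)
X = 49
(128 + 150)*(X + √(F(-3) - 203)) = (128 + 150)*(49 + √(1 - 203)) = 278*(49 + √(-202)) = 278*(49 + I*√202) = 13622 + 278*I*√202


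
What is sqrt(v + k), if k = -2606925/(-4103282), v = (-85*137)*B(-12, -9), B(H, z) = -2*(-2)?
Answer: I*sqrt(784253184381160070)/4103282 ≈ 215.82*I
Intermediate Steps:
B(H, z) = 4
v = -46580 (v = -85*137*4 = -11645*4 = -46580)
k = 2606925/4103282 (k = -2606925*(-1/4103282) = 2606925/4103282 ≈ 0.63533)
sqrt(v + k) = sqrt(-46580 + 2606925/4103282) = sqrt(-191128268635/4103282) = I*sqrt(784253184381160070)/4103282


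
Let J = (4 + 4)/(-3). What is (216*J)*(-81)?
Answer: 46656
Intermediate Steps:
J = -8/3 (J = 8*(-1/3) = -8/3 ≈ -2.6667)
(216*J)*(-81) = (216*(-8/3))*(-81) = -576*(-81) = 46656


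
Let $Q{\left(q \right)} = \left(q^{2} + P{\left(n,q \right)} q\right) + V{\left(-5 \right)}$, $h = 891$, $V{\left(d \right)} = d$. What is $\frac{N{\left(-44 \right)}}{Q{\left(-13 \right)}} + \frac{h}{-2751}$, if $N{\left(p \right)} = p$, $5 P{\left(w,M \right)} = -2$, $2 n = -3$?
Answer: $- \frac{226501}{387891} \approx -0.58393$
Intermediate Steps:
$n = - \frac{3}{2}$ ($n = \frac{1}{2} \left(-3\right) = - \frac{3}{2} \approx -1.5$)
$P{\left(w,M \right)} = - \frac{2}{5}$ ($P{\left(w,M \right)} = \frac{1}{5} \left(-2\right) = - \frac{2}{5}$)
$Q{\left(q \right)} = -5 + q^{2} - \frac{2 q}{5}$ ($Q{\left(q \right)} = \left(q^{2} - \frac{2 q}{5}\right) - 5 = -5 + q^{2} - \frac{2 q}{5}$)
$\frac{N{\left(-44 \right)}}{Q{\left(-13 \right)}} + \frac{h}{-2751} = - \frac{44}{-5 + \left(-13\right)^{2} - - \frac{26}{5}} + \frac{891}{-2751} = - \frac{44}{-5 + 169 + \frac{26}{5}} + 891 \left(- \frac{1}{2751}\right) = - \frac{44}{\frac{846}{5}} - \frac{297}{917} = \left(-44\right) \frac{5}{846} - \frac{297}{917} = - \frac{110}{423} - \frac{297}{917} = - \frac{226501}{387891}$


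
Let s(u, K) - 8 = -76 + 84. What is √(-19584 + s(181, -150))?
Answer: 4*I*√1223 ≈ 139.89*I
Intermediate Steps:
s(u, K) = 16 (s(u, K) = 8 + (-76 + 84) = 8 + 8 = 16)
√(-19584 + s(181, -150)) = √(-19584 + 16) = √(-19568) = 4*I*√1223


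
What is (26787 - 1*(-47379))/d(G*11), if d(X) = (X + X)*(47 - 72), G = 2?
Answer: -37083/550 ≈ -67.424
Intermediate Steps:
d(X) = -50*X (d(X) = (2*X)*(-25) = -50*X)
(26787 - 1*(-47379))/d(G*11) = (26787 - 1*(-47379))/((-100*11)) = (26787 + 47379)/((-50*22)) = 74166/(-1100) = 74166*(-1/1100) = -37083/550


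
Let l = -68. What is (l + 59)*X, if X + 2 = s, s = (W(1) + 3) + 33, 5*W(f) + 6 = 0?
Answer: -1476/5 ≈ -295.20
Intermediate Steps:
W(f) = -6/5 (W(f) = -6/5 + (⅕)*0 = -6/5 + 0 = -6/5)
s = 174/5 (s = (-6/5 + 3) + 33 = 9/5 + 33 = 174/5 ≈ 34.800)
X = 164/5 (X = -2 + 174/5 = 164/5 ≈ 32.800)
(l + 59)*X = (-68 + 59)*(164/5) = -9*164/5 = -1476/5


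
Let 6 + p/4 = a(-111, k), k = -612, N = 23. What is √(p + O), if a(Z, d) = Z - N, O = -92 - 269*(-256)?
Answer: 2*√17053 ≈ 261.17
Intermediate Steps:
O = 68772 (O = -92 + 68864 = 68772)
a(Z, d) = -23 + Z (a(Z, d) = Z - 1*23 = Z - 23 = -23 + Z)
p = -560 (p = -24 + 4*(-23 - 111) = -24 + 4*(-134) = -24 - 536 = -560)
√(p + O) = √(-560 + 68772) = √68212 = 2*√17053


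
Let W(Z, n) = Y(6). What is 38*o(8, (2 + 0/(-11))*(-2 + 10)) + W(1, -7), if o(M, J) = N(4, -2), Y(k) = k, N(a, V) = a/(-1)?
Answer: -146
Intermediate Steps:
N(a, V) = -a (N(a, V) = a*(-1) = -a)
W(Z, n) = 6
o(M, J) = -4 (o(M, J) = -1*4 = -4)
38*o(8, (2 + 0/(-11))*(-2 + 10)) + W(1, -7) = 38*(-4) + 6 = -152 + 6 = -146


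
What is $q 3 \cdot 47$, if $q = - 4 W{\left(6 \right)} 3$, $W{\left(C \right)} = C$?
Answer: $-10152$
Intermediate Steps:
$q = -72$ ($q = \left(-4\right) 6 \cdot 3 = \left(-24\right) 3 = -72$)
$q 3 \cdot 47 = \left(-72\right) 3 \cdot 47 = \left(-216\right) 47 = -10152$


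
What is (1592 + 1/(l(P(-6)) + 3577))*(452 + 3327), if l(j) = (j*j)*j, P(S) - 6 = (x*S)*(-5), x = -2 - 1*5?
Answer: 51053725050837/8486087 ≈ 6.0162e+6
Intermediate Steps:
x = -7 (x = -2 - 5 = -7)
P(S) = 6 + 35*S (P(S) = 6 - 7*S*(-5) = 6 + 35*S)
l(j) = j³ (l(j) = j²*j = j³)
(1592 + 1/(l(P(-6)) + 3577))*(452 + 3327) = (1592 + 1/((6 + 35*(-6))³ + 3577))*(452 + 3327) = (1592 + 1/((6 - 210)³ + 3577))*3779 = (1592 + 1/((-204)³ + 3577))*3779 = (1592 + 1/(-8489664 + 3577))*3779 = (1592 + 1/(-8486087))*3779 = (1592 - 1/8486087)*3779 = (13509850503/8486087)*3779 = 51053725050837/8486087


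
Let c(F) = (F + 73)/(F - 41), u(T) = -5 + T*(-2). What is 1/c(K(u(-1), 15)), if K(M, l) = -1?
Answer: -7/12 ≈ -0.58333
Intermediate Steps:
u(T) = -5 - 2*T
c(F) = (73 + F)/(-41 + F)
1/c(K(u(-1), 15)) = 1/((73 - 1)/(-41 - 1)) = 1/(72/(-42)) = 1/(-1/42*72) = 1/(-12/7) = -7/12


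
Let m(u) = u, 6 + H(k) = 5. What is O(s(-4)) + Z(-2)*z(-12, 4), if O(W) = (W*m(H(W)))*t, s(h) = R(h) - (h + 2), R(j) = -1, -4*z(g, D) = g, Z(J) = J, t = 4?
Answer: -10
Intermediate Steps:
H(k) = -1 (H(k) = -6 + 5 = -1)
z(g, D) = -g/4
s(h) = -3 - h (s(h) = -1 - (h + 2) = -1 - (2 + h) = -1 + (-2 - h) = -3 - h)
O(W) = -4*W (O(W) = (W*(-1))*4 = -W*4 = -4*W)
O(s(-4)) + Z(-2)*z(-12, 4) = -4*(-3 - 1*(-4)) - (-1)*(-12)/2 = -4*(-3 + 4) - 2*3 = -4*1 - 6 = -4 - 6 = -10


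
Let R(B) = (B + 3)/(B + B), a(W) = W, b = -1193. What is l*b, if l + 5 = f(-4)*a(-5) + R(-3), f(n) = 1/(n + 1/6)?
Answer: 101405/23 ≈ 4408.9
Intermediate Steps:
R(B) = (3 + B)/(2*B) (R(B) = (3 + B)/((2*B)) = (3 + B)*(1/(2*B)) = (3 + B)/(2*B))
f(n) = 1/(⅙ + n) (f(n) = 1/(n + ⅙) = 1/(⅙ + n))
l = -85/23 (l = -5 + ((6/(1 + 6*(-4)))*(-5) + (½)*(3 - 3)/(-3)) = -5 + ((6/(1 - 24))*(-5) + (½)*(-⅓)*0) = -5 + ((6/(-23))*(-5) + 0) = -5 + ((6*(-1/23))*(-5) + 0) = -5 + (-6/23*(-5) + 0) = -5 + (30/23 + 0) = -5 + 30/23 = -85/23 ≈ -3.6957)
l*b = -85/23*(-1193) = 101405/23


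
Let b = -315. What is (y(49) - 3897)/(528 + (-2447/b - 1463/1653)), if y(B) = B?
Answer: -17575740/2443079 ≈ -7.1941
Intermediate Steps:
(y(49) - 3897)/(528 + (-2447/b - 1463/1653)) = (49 - 3897)/(528 + (-2447/(-315) - 1463/1653)) = -3848/(528 + (-2447*(-1/315) - 1463*1/1653)) = -3848/(528 + (2447/315 - 77/87)) = -3848/(528 + 62878/9135) = -3848/4886158/9135 = -3848*9135/4886158 = -17575740/2443079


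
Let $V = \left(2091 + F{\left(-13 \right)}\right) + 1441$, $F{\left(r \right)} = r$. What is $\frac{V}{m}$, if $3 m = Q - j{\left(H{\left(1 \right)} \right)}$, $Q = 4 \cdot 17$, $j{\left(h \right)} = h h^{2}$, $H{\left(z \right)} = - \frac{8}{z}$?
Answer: $\frac{10557}{580} \approx 18.202$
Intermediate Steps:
$j{\left(h \right)} = h^{3}$
$Q = 68$
$m = \frac{580}{3}$ ($m = \frac{68 - \left(- \frac{8}{1}\right)^{3}}{3} = \frac{68 - \left(\left(-8\right) 1\right)^{3}}{3} = \frac{68 - \left(-8\right)^{3}}{3} = \frac{68 - -512}{3} = \frac{68 + 512}{3} = \frac{1}{3} \cdot 580 = \frac{580}{3} \approx 193.33$)
$V = 3519$ ($V = \left(2091 - 13\right) + 1441 = 2078 + 1441 = 3519$)
$\frac{V}{m} = \frac{3519}{\frac{580}{3}} = 3519 \cdot \frac{3}{580} = \frac{10557}{580}$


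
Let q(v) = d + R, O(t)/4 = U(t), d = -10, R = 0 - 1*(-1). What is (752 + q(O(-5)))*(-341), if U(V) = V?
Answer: -253363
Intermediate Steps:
R = 1 (R = 0 + 1 = 1)
O(t) = 4*t
q(v) = -9 (q(v) = -10 + 1 = -9)
(752 + q(O(-5)))*(-341) = (752 - 9)*(-341) = 743*(-341) = -253363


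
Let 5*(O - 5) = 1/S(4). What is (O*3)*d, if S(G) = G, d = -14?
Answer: -2121/10 ≈ -212.10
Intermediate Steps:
O = 101/20 (O = 5 + (⅕)/4 = 5 + (⅕)*(¼) = 5 + 1/20 = 101/20 ≈ 5.0500)
(O*3)*d = ((101/20)*3)*(-14) = (303/20)*(-14) = -2121/10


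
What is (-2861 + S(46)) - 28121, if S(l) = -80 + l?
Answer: -31016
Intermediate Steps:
(-2861 + S(46)) - 28121 = (-2861 + (-80 + 46)) - 28121 = (-2861 - 34) - 28121 = -2895 - 28121 = -31016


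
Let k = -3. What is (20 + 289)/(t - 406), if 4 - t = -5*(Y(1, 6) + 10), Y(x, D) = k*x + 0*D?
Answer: -309/367 ≈ -0.84196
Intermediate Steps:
Y(x, D) = -3*x (Y(x, D) = -3*x + 0*D = -3*x + 0 = -3*x)
t = 39 (t = 4 - (-5)*(-3*1 + 10) = 4 - (-5)*(-3 + 10) = 4 - (-5)*7 = 4 - 1*(-35) = 4 + 35 = 39)
(20 + 289)/(t - 406) = (20 + 289)/(39 - 406) = 309/(-367) = 309*(-1/367) = -309/367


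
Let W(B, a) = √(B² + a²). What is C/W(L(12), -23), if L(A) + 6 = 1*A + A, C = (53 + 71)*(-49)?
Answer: -6076*√853/853 ≈ -208.04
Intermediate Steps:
C = -6076 (C = 124*(-49) = -6076)
L(A) = -6 + 2*A (L(A) = -6 + (1*A + A) = -6 + (A + A) = -6 + 2*A)
C/W(L(12), -23) = -6076/√((-6 + 2*12)² + (-23)²) = -6076/√((-6 + 24)² + 529) = -6076/√(18² + 529) = -6076/√(324 + 529) = -6076*√853/853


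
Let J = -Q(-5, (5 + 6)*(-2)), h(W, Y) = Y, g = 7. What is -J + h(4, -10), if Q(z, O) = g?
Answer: -3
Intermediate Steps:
Q(z, O) = 7
J = -7 (J = -1*7 = -7)
-J + h(4, -10) = -1*(-7) - 10 = 7 - 10 = -3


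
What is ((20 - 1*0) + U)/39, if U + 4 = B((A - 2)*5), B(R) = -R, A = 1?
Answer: 7/13 ≈ 0.53846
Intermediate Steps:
U = 1 (U = -4 - (1 - 2)*5 = -4 - (-1)*5 = -4 - 1*(-5) = -4 + 5 = 1)
((20 - 1*0) + U)/39 = ((20 - 1*0) + 1)/39 = ((20 + 0) + 1)*(1/39) = (20 + 1)*(1/39) = 21*(1/39) = 7/13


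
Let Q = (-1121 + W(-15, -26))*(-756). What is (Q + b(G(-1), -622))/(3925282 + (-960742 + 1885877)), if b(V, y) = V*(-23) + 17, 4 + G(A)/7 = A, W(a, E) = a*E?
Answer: 553458/4850417 ≈ 0.11411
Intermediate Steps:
W(a, E) = E*a
G(A) = -28 + 7*A
b(V, y) = 17 - 23*V (b(V, y) = -23*V + 17 = 17 - 23*V)
Q = 552636 (Q = (-1121 - 26*(-15))*(-756) = (-1121 + 390)*(-756) = -731*(-756) = 552636)
(Q + b(G(-1), -622))/(3925282 + (-960742 + 1885877)) = (552636 + (17 - 23*(-28 + 7*(-1))))/(3925282 + (-960742 + 1885877)) = (552636 + (17 - 23*(-28 - 7)))/(3925282 + 925135) = (552636 + (17 - 23*(-35)))/4850417 = (552636 + (17 + 805))*(1/4850417) = (552636 + 822)*(1/4850417) = 553458*(1/4850417) = 553458/4850417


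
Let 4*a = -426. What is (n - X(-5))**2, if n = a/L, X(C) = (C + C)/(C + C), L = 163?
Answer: 290521/106276 ≈ 2.7336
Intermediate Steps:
a = -213/2 (a = (1/4)*(-426) = -213/2 ≈ -106.50)
X(C) = 1 (X(C) = (2*C)/((2*C)) = (2*C)*(1/(2*C)) = 1)
n = -213/326 (n = -213/2/163 = -213/2*1/163 = -213/326 ≈ -0.65337)
(n - X(-5))**2 = (-213/326 - 1*1)**2 = (-213/326 - 1)**2 = (-539/326)**2 = 290521/106276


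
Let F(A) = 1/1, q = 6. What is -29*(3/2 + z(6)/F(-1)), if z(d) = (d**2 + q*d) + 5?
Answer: -4553/2 ≈ -2276.5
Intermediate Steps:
F(A) = 1
z(d) = 5 + d**2 + 6*d (z(d) = (d**2 + 6*d) + 5 = 5 + d**2 + 6*d)
-29*(3/2 + z(6)/F(-1)) = -29*(3/2 + (5 + 6**2 + 6*6)/1) = -29*(3*(1/2) + (5 + 36 + 36)*1) = -29*(3/2 + 77*1) = -29*(3/2 + 77) = -29*157/2 = -4553/2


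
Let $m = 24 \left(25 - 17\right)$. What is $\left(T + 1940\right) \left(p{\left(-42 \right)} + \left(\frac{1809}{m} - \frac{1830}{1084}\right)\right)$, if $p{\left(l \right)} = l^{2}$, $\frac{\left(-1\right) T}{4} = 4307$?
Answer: $- \frac{58723021539}{2168} \approx -2.7086 \cdot 10^{7}$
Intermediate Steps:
$m = 192$ ($m = 24 \cdot 8 = 192$)
$T = -17228$ ($T = \left(-4\right) 4307 = -17228$)
$\left(T + 1940\right) \left(p{\left(-42 \right)} + \left(\frac{1809}{m} - \frac{1830}{1084}\right)\right) = \left(-17228 + 1940\right) \left(\left(-42\right)^{2} + \left(\frac{1809}{192} - \frac{1830}{1084}\right)\right) = - 15288 \left(1764 + \left(1809 \cdot \frac{1}{192} - \frac{915}{542}\right)\right) = - 15288 \left(1764 + \left(\frac{603}{64} - \frac{915}{542}\right)\right) = - 15288 \left(1764 + \frac{134133}{17344}\right) = \left(-15288\right) \frac{30728949}{17344} = - \frac{58723021539}{2168}$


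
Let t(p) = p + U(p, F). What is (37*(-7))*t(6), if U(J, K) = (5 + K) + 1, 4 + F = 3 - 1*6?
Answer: -1295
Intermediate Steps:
F = -7 (F = -4 + (3 - 1*6) = -4 + (3 - 6) = -4 - 3 = -7)
U(J, K) = 6 + K
t(p) = -1 + p (t(p) = p + (6 - 7) = p - 1 = -1 + p)
(37*(-7))*t(6) = (37*(-7))*(-1 + 6) = -259*5 = -1295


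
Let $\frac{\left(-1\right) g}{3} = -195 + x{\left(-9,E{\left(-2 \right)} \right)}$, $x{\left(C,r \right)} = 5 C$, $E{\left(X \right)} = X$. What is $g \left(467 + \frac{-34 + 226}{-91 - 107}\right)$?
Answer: $\frac{3690960}{11} \approx 3.3554 \cdot 10^{5}$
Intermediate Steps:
$g = 720$ ($g = - 3 \left(-195 + 5 \left(-9\right)\right) = - 3 \left(-195 - 45\right) = \left(-3\right) \left(-240\right) = 720$)
$g \left(467 + \frac{-34 + 226}{-91 - 107}\right) = 720 \left(467 + \frac{-34 + 226}{-91 - 107}\right) = 720 \left(467 + \frac{192}{-198}\right) = 720 \left(467 + 192 \left(- \frac{1}{198}\right)\right) = 720 \left(467 - \frac{32}{33}\right) = 720 \cdot \frac{15379}{33} = \frac{3690960}{11}$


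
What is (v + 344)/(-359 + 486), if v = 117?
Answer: 461/127 ≈ 3.6299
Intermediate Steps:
(v + 344)/(-359 + 486) = (117 + 344)/(-359 + 486) = 461/127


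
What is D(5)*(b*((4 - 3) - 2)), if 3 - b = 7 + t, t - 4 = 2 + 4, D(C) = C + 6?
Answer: 154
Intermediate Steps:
D(C) = 6 + C
t = 10 (t = 4 + (2 + 4) = 4 + 6 = 10)
b = -14 (b = 3 - (7 + 10) = 3 - 1*17 = 3 - 17 = -14)
D(5)*(b*((4 - 3) - 2)) = (6 + 5)*(-14*((4 - 3) - 2)) = 11*(-14*(1 - 2)) = 11*(-14*(-1)) = 11*14 = 154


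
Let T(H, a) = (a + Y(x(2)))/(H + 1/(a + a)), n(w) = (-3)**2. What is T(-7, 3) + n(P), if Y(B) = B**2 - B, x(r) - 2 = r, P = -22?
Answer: 279/41 ≈ 6.8049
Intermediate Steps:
x(r) = 2 + r
n(w) = 9
T(H, a) = (12 + a)/(H + 1/(2*a)) (T(H, a) = (a + (2 + 2)*(-1 + (2 + 2)))/(H + 1/(a + a)) = (a + 4*(-1 + 4))/(H + 1/(2*a)) = (a + 4*3)/(H + 1/(2*a)) = (a + 12)/(H + 1/(2*a)) = (12 + a)/(H + 1/(2*a)))
T(-7, 3) + n(P) = 2*3*(12 + 3)/(1 + 2*(-7)*3) + 9 = 2*3*15/(1 - 42) + 9 = 2*3*15/(-41) + 9 = 2*3*(-1/41)*15 + 9 = -90/41 + 9 = 279/41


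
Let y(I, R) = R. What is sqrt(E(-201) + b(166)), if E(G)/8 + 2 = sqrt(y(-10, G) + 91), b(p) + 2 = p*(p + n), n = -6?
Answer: sqrt(26542 + 8*I*sqrt(110)) ≈ 162.92 + 0.2575*I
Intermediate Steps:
b(p) = -2 + p*(-6 + p) (b(p) = -2 + p*(p - 6) = -2 + p*(-6 + p))
E(G) = -16 + 8*sqrt(91 + G) (E(G) = -16 + 8*sqrt(G + 91) = -16 + 8*sqrt(91 + G))
sqrt(E(-201) + b(166)) = sqrt((-16 + 8*sqrt(91 - 201)) + (-2 + 166**2 - 6*166)) = sqrt((-16 + 8*sqrt(-110)) + (-2 + 27556 - 996)) = sqrt((-16 + 8*(I*sqrt(110))) + 26558) = sqrt((-16 + 8*I*sqrt(110)) + 26558) = sqrt(26542 + 8*I*sqrt(110))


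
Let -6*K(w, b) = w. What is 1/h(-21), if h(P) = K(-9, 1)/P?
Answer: -14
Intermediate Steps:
K(w, b) = -w/6
h(P) = 3/(2*P) (h(P) = (-⅙*(-9))/P = 3/(2*P))
1/h(-21) = 1/((3/2)/(-21)) = 1/((3/2)*(-1/21)) = 1/(-1/14) = -14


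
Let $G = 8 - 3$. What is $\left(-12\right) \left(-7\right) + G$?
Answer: $89$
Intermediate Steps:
$G = 5$
$\left(-12\right) \left(-7\right) + G = \left(-12\right) \left(-7\right) + 5 = 84 + 5 = 89$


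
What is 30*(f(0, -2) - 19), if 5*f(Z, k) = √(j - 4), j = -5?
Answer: -570 + 18*I ≈ -570.0 + 18.0*I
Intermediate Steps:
f(Z, k) = 3*I/5 (f(Z, k) = √(-5 - 4)/5 = √(-9)/5 = (3*I)/5 = 3*I/5)
30*(f(0, -2) - 19) = 30*(3*I/5 - 19) = 30*(-19 + 3*I/5) = -570 + 18*I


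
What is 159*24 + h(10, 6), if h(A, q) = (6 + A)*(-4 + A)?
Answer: 3912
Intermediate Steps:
h(A, q) = (-4 + A)*(6 + A)
159*24 + h(10, 6) = 159*24 + (-24 + 10² + 2*10) = 3816 + (-24 + 100 + 20) = 3816 + 96 = 3912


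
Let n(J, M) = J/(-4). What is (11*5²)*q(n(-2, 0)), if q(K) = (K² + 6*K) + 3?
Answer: 6875/4 ≈ 1718.8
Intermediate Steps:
n(J, M) = -J/4 (n(J, M) = J*(-¼) = -J/4)
q(K) = 3 + K² + 6*K
(11*5²)*q(n(-2, 0)) = (11*5²)*(3 + (-¼*(-2))² + 6*(-¼*(-2))) = (11*25)*(3 + (½)² + 6*(½)) = 275*(3 + ¼ + 3) = 275*(25/4) = 6875/4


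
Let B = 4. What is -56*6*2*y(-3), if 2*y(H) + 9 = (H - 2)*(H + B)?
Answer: 4704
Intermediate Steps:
y(H) = -9/2 + (-2 + H)*(4 + H)/2 (y(H) = -9/2 + ((H - 2)*(H + 4))/2 = -9/2 + ((-2 + H)*(4 + H))/2 = -9/2 + (-2 + H)*(4 + H)/2)
-56*6*2*y(-3) = -56*6*2*(-17/2 - 3 + (½)*(-3)²) = -672*(-17/2 - 3 + (½)*9) = -672*(-17/2 - 3 + 9/2) = -672*(-7) = -56*(-84) = 4704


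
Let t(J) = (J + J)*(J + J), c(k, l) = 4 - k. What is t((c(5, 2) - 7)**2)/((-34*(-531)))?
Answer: 8192/9027 ≈ 0.90750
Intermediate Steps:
t(J) = 4*J**2 (t(J) = (2*J)*(2*J) = 4*J**2)
t((c(5, 2) - 7)**2)/((-34*(-531))) = (4*(((4 - 1*5) - 7)**2)**2)/((-34*(-531))) = (4*(((4 - 5) - 7)**2)**2)/18054 = (4*((-1 - 7)**2)**2)*(1/18054) = (4*((-8)**2)**2)*(1/18054) = (4*64**2)*(1/18054) = (4*4096)*(1/18054) = 16384*(1/18054) = 8192/9027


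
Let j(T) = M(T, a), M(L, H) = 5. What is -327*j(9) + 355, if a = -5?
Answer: -1280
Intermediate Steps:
j(T) = 5
-327*j(9) + 355 = -327*5 + 355 = -1635 + 355 = -1280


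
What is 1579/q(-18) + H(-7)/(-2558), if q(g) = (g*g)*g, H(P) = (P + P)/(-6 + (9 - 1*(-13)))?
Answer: -4033979/14918256 ≈ -0.27041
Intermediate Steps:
H(P) = P/8 (H(P) = (2*P)/(-6 + (9 + 13)) = (2*P)/(-6 + 22) = (2*P)/16 = (2*P)*(1/16) = P/8)
q(g) = g³ (q(g) = g²*g = g³)
1579/q(-18) + H(-7)/(-2558) = 1579/((-18)³) + ((⅛)*(-7))/(-2558) = 1579/(-5832) - 7/8*(-1/2558) = 1579*(-1/5832) + 7/20464 = -1579/5832 + 7/20464 = -4033979/14918256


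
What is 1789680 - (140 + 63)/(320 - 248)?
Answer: 128856757/72 ≈ 1.7897e+6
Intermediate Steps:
1789680 - (140 + 63)/(320 - 248) = 1789680 - 203/72 = 128856757/72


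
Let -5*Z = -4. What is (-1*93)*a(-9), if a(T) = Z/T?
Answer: 124/15 ≈ 8.2667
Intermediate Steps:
Z = ⅘ (Z = -⅕*(-4) = ⅘ ≈ 0.80000)
a(T) = 4/(5*T)
(-1*93)*a(-9) = (-1*93)*((⅘)/(-9)) = -372*(-1)/(5*9) = -93*(-4/45) = 124/15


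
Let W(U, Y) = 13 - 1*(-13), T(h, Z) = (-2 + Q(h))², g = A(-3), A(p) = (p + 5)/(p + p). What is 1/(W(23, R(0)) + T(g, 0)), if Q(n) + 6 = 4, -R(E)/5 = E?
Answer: 1/42 ≈ 0.023810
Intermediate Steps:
R(E) = -5*E
Q(n) = -2 (Q(n) = -6 + 4 = -2)
A(p) = (5 + p)/(2*p) (A(p) = (5 + p)/((2*p)) = (5 + p)*(1/(2*p)) = (5 + p)/(2*p))
g = -⅓ (g = (½)*(5 - 3)/(-3) = (½)*(-⅓)*2 = -⅓ ≈ -0.33333)
T(h, Z) = 16 (T(h, Z) = (-2 - 2)² = (-4)² = 16)
W(U, Y) = 26 (W(U, Y) = 13 + 13 = 26)
1/(W(23, R(0)) + T(g, 0)) = 1/(26 + 16) = 1/42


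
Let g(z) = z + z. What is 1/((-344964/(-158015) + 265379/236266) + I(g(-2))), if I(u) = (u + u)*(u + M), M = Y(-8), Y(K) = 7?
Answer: -2196092470/45445211803 ≈ -0.048324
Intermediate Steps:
M = 7
g(z) = 2*z
I(u) = 2*u*(7 + u) (I(u) = (u + u)*(u + 7) = (2*u)*(7 + u) = 2*u*(7 + u))
1/((-344964/(-158015) + 265379/236266) + I(g(-2))) = 1/((-344964/(-158015) + 265379/236266) + 2*(2*(-2))*(7 + 2*(-2))) = 1/((-344964*(-1/158015) + 265379*(1/236266)) + 2*(-4)*(7 - 4)) = 1/((20292/9295 + 265379/236266) + 2*(-4)*3) = 1/(7261007477/2196092470 - 24) = 1/(-45445211803/2196092470) = -2196092470/45445211803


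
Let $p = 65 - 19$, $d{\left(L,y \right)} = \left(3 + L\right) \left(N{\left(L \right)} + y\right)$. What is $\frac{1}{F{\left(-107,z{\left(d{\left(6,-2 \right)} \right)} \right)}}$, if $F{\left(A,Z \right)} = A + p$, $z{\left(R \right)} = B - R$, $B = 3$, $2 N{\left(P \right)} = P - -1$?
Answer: $- \frac{1}{61} \approx -0.016393$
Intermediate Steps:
$N{\left(P \right)} = \frac{1}{2} + \frac{P}{2}$ ($N{\left(P \right)} = \frac{P - -1}{2} = \frac{P + 1}{2} = \frac{1 + P}{2} = \frac{1}{2} + \frac{P}{2}$)
$d{\left(L,y \right)} = \left(3 + L\right) \left(\frac{1}{2} + y + \frac{L}{2}\right)$ ($d{\left(L,y \right)} = \left(3 + L\right) \left(\left(\frac{1}{2} + \frac{L}{2}\right) + y\right) = \left(3 + L\right) \left(\frac{1}{2} + y + \frac{L}{2}\right)$)
$p = 46$ ($p = 65 - 19 = 46$)
$z{\left(R \right)} = 3 - R$
$F{\left(A,Z \right)} = 46 + A$ ($F{\left(A,Z \right)} = A + 46 = 46 + A$)
$\frac{1}{F{\left(-107,z{\left(d{\left(6,-2 \right)} \right)} \right)}} = \frac{1}{46 - 107} = \frac{1}{-61} = - \frac{1}{61}$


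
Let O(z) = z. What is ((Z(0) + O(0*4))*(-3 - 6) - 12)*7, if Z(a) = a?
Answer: -84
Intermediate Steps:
((Z(0) + O(0*4))*(-3 - 6) - 12)*7 = ((0 + 0*4)*(-3 - 6) - 12)*7 = ((0 + 0)*(-9) - 12)*7 = (0*(-9) - 12)*7 = (0 - 12)*7 = -12*7 = -84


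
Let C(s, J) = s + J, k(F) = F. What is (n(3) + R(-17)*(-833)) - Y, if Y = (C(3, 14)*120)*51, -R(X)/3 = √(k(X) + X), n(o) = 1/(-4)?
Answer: -416161/4 + 2499*I*√34 ≈ -1.0404e+5 + 14572.0*I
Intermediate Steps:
n(o) = -¼
C(s, J) = J + s
R(X) = -3*√2*√X (R(X) = -3*√(X + X) = -3*√2*√X)
Y = 104040 (Y = ((14 + 3)*120)*51 = (17*120)*51 = 2040*51 = 104040)
(n(3) + R(-17)*(-833)) - Y = (-¼ - 3*√2*√(-17)*(-833)) - 1*104040 = (-¼ - 3*√2*I*√17*(-833)) - 104040 = (-¼ - 3*I*√34*(-833)) - 104040 = (-¼ + 2499*I*√34) - 104040 = -416161/4 + 2499*I*√34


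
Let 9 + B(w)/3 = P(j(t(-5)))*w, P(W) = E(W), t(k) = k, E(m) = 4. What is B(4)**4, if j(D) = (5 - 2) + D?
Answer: 194481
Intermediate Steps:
j(D) = 3 + D
P(W) = 4
B(w) = -27 + 12*w (B(w) = -27 + 3*(4*w) = -27 + 12*w)
B(4)**4 = (-27 + 12*4)**4 = (-27 + 48)**4 = 21**4 = 194481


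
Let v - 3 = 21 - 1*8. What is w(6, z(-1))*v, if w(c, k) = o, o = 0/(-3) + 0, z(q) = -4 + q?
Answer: 0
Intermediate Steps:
v = 16 (v = 3 + (21 - 1*8) = 3 + (21 - 8) = 3 + 13 = 16)
o = 0 (o = 0*(-⅓) + 0 = 0 + 0 = 0)
w(c, k) = 0
w(6, z(-1))*v = 0*16 = 0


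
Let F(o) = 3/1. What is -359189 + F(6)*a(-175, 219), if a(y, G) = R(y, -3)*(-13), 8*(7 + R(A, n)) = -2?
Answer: -1435625/4 ≈ -3.5891e+5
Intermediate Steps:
F(o) = 3 (F(o) = 3*1 = 3)
R(A, n) = -29/4 (R(A, n) = -7 + (⅛)*(-2) = -7 - ¼ = -29/4)
a(y, G) = 377/4 (a(y, G) = -29/4*(-13) = 377/4)
-359189 + F(6)*a(-175, 219) = -359189 + 3*(377/4) = -359189 + 1131/4 = -1435625/4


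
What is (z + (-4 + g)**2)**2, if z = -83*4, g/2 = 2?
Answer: 110224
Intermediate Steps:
g = 4 (g = 2*2 = 4)
z = -332
(z + (-4 + g)**2)**2 = (-332 + (-4 + 4)**2)**2 = (-332 + 0**2)**2 = (-332 + 0)**2 = (-332)**2 = 110224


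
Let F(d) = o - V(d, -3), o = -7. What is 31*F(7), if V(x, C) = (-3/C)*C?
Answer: -124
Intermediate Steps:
V(x, C) = -3
F(d) = -4 (F(d) = -7 - 1*(-3) = -7 + 3 = -4)
31*F(7) = 31*(-4) = -124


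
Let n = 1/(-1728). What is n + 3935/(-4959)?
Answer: -756071/952128 ≈ -0.79409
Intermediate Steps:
n = -1/1728 ≈ -0.00057870
n + 3935/(-4959) = -1/1728 + 3935/(-4959) = -1/1728 + 3935*(-1/4959) = -1/1728 - 3935/4959 = -756071/952128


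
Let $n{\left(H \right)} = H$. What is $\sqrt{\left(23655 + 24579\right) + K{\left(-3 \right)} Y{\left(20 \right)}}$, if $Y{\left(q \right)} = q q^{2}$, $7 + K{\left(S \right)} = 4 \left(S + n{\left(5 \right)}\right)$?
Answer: $\sqrt{56234} \approx 237.14$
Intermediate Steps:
$K{\left(S \right)} = 13 + 4 S$ ($K{\left(S \right)} = -7 + 4 \left(S + 5\right) = -7 + 4 \left(5 + S\right) = -7 + \left(20 + 4 S\right) = 13 + 4 S$)
$Y{\left(q \right)} = q^{3}$
$\sqrt{\left(23655 + 24579\right) + K{\left(-3 \right)} Y{\left(20 \right)}} = \sqrt{\left(23655 + 24579\right) + \left(13 + 4 \left(-3\right)\right) 20^{3}} = \sqrt{48234 + \left(13 - 12\right) 8000} = \sqrt{48234 + 1 \cdot 8000} = \sqrt{48234 + 8000} = \sqrt{56234}$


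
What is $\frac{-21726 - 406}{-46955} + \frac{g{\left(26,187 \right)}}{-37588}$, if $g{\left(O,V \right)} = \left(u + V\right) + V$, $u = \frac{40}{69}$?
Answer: $\frac{28093668287}{60890586630} \approx 0.46138$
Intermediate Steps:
$u = \frac{40}{69}$ ($u = 40 \cdot \frac{1}{69} = \frac{40}{69} \approx 0.57971$)
$g{\left(O,V \right)} = \frac{40}{69} + 2 V$ ($g{\left(O,V \right)} = \left(\frac{40}{69} + V\right) + V = \frac{40}{69} + 2 V$)
$\frac{-21726 - 406}{-46955} + \frac{g{\left(26,187 \right)}}{-37588} = \frac{-21726 - 406}{-46955} + \frac{\frac{40}{69} + 2 \cdot 187}{-37588} = \left(-22132\right) \left(- \frac{1}{46955}\right) + \left(\frac{40}{69} + 374\right) \left(- \frac{1}{37588}\right) = \frac{22132}{46955} + \frac{25846}{69} \left(- \frac{1}{37588}\right) = \frac{22132}{46955} - \frac{12923}{1296786} = \frac{28093668287}{60890586630}$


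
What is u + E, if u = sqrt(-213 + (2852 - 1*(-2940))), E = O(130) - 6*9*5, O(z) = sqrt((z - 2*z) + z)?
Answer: -270 + sqrt(5579) ≈ -195.31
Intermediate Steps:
O(z) = 0 (O(z) = sqrt(-z + z) = sqrt(0) = 0)
E = -270 (E = 0 - 6*9*5 = 0 - 54*5 = 0 - 270 = -270)
u = sqrt(5579) (u = sqrt(-213 + (2852 + 2940)) = sqrt(-213 + 5792) = sqrt(5579) ≈ 74.693)
u + E = sqrt(5579) - 270 = -270 + sqrt(5579)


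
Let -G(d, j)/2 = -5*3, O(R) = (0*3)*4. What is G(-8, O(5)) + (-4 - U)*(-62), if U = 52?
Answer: 3502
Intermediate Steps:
O(R) = 0 (O(R) = 0*4 = 0)
G(d, j) = 30 (G(d, j) = -(-10)*3 = -2*(-15) = 30)
G(-8, O(5)) + (-4 - U)*(-62) = 30 + (-4 - 1*52)*(-62) = 30 + (-4 - 52)*(-62) = 30 - 56*(-62) = 30 + 3472 = 3502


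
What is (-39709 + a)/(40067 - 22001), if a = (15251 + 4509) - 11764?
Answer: -10571/6022 ≈ -1.7554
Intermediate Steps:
a = 7996 (a = 19760 - 11764 = 7996)
(-39709 + a)/(40067 - 22001) = (-39709 + 7996)/(40067 - 22001) = -31713/18066 = -31713*1/18066 = -10571/6022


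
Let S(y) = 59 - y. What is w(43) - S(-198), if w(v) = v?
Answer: -214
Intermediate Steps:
w(43) - S(-198) = 43 - (59 - 1*(-198)) = 43 - (59 + 198) = 43 - 1*257 = 43 - 257 = -214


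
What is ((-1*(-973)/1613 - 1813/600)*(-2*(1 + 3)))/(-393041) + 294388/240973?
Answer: 1272457849553333/1041619702666425 ≈ 1.2216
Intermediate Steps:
((-1*(-973)/1613 - 1813/600)*(-2*(1 + 3)))/(-393041) + 294388/240973 = ((973*(1/1613) - 1813*1/600)*(-2*4))*(-1/393041) + 294388*(1/240973) = ((973/1613 - 1813/600)*(-8))*(-1/393041) + 294388/240973 = -2340569/967800*(-8)*(-1/393041) + 294388/240973 = (2340569/120975)*(-1/393041) + 294388/240973 = -212779/4322557725 + 294388/240973 = 1272457849553333/1041619702666425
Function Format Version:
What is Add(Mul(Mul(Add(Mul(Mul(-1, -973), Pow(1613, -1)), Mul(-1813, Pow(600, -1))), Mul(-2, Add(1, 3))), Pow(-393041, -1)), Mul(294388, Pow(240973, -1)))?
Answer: Rational(1272457849553333, 1041619702666425) ≈ 1.2216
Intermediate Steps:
Add(Mul(Mul(Add(Mul(Mul(-1, -973), Pow(1613, -1)), Mul(-1813, Pow(600, -1))), Mul(-2, Add(1, 3))), Pow(-393041, -1)), Mul(294388, Pow(240973, -1))) = Add(Mul(Mul(Add(Mul(973, Rational(1, 1613)), Mul(-1813, Rational(1, 600))), Mul(-2, 4)), Rational(-1, 393041)), Mul(294388, Rational(1, 240973))) = Add(Mul(Mul(Add(Rational(973, 1613), Rational(-1813, 600)), -8), Rational(-1, 393041)), Rational(294388, 240973)) = Add(Mul(Mul(Rational(-2340569, 967800), -8), Rational(-1, 393041)), Rational(294388, 240973)) = Add(Mul(Rational(2340569, 120975), Rational(-1, 393041)), Rational(294388, 240973)) = Add(Rational(-212779, 4322557725), Rational(294388, 240973)) = Rational(1272457849553333, 1041619702666425)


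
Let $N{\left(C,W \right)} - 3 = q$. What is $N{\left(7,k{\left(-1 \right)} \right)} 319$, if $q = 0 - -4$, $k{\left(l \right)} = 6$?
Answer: $2233$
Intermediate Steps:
$q = 4$ ($q = 0 + 4 = 4$)
$N{\left(C,W \right)} = 7$ ($N{\left(C,W \right)} = 3 + 4 = 7$)
$N{\left(7,k{\left(-1 \right)} \right)} 319 = 7 \cdot 319 = 2233$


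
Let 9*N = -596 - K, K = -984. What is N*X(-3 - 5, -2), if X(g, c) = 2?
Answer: 776/9 ≈ 86.222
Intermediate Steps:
N = 388/9 (N = (-596 - 1*(-984))/9 = (-596 + 984)/9 = (⅑)*388 = 388/9 ≈ 43.111)
N*X(-3 - 5, -2) = (388/9)*2 = 776/9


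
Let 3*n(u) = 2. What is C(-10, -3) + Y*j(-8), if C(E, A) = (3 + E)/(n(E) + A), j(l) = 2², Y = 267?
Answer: 1071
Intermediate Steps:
j(l) = 4
n(u) = ⅔ (n(u) = (⅓)*2 = ⅔)
C(E, A) = (3 + E)/(⅔ + A)
C(-10, -3) + Y*j(-8) = 3*(3 - 10)/(2 + 3*(-3)) + 267*4 = 3*(-7)/(2 - 9) + 1068 = 3*(-7)/(-7) + 1068 = 3*(-⅐)*(-7) + 1068 = 3 + 1068 = 1071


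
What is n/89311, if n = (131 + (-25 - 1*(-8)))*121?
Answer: 13794/89311 ≈ 0.15445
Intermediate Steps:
n = 13794 (n = (131 + (-25 + 8))*121 = (131 - 17)*121 = 114*121 = 13794)
n/89311 = 13794/89311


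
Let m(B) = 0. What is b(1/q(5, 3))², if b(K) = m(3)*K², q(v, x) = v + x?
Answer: 0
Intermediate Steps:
b(K) = 0 (b(K) = 0*K² = 0)
b(1/q(5, 3))² = 0² = 0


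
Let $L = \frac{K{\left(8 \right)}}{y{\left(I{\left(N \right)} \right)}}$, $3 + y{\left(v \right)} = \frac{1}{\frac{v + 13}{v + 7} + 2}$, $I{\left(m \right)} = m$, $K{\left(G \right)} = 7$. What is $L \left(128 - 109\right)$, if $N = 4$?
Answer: $- \frac{5187}{106} \approx -48.934$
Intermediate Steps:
$y{\left(v \right)} = -3 + \frac{1}{2 + \frac{13 + v}{7 + v}}$ ($y{\left(v \right)} = -3 + \frac{1}{\frac{v + 13}{v + 7} + 2} = -3 + \frac{1}{\frac{13 + v}{7 + v} + 2} = -3 + \frac{1}{2 + \frac{13 + v}{7 + v}}$)
$L = - \frac{273}{106}$ ($L = \frac{7}{\frac{2}{3} \frac{1}{9 + 4} \left(-37 - 16\right)} = \frac{7}{\frac{2}{3} \cdot \frac{1}{13} \left(-37 - 16\right)} = \frac{7}{\frac{2}{3} \cdot \frac{1}{13} \left(-53\right)} = \frac{7}{- \frac{106}{39}} = 7 \left(- \frac{39}{106}\right) = - \frac{273}{106} \approx -2.5755$)
$L \left(128 - 109\right) = - \frac{273 \left(128 - 109\right)}{106} = \left(- \frac{273}{106}\right) 19 = - \frac{5187}{106}$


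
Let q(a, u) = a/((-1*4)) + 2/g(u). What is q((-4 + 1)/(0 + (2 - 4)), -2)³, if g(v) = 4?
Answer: 1/512 ≈ 0.0019531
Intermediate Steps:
q(a, u) = ½ - a/4 (q(a, u) = a/((-1*4)) + 2/4 = a/(-4) + 2*(¼) = a*(-¼) + ½ = -a/4 + ½ = ½ - a/4)
q((-4 + 1)/(0 + (2 - 4)), -2)³ = (½ - (-4 + 1)/(4*(0 + (2 - 4))))³ = (½ - (-3)/(4*(0 - 2)))³ = (½ - (-3)/(4*(-2)))³ = (½ - (-3)*(-1)/(4*2))³ = (½ - ¼*3/2)³ = (½ - 3/8)³ = (⅛)³ = 1/512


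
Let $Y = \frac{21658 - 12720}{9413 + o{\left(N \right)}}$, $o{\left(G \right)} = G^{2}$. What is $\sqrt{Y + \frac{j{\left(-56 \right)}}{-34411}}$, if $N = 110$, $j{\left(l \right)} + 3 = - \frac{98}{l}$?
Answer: $\frac{\sqrt{910822763188874991}}{1480567686} \approx 0.6446$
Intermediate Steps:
$j{\left(l \right)} = -3 - \frac{98}{l}$
$Y = \frac{8938}{21513}$ ($Y = \frac{21658 - 12720}{9413 + 110^{2}} = \frac{8938}{9413 + 12100} = \frac{8938}{21513} \approx 0.41547$)
$\sqrt{Y + \frac{j{\left(-56 \right)}}{-34411}} = \sqrt{\frac{8938}{21513} + \frac{-3 - \frac{98}{-56}}{-34411}} = \sqrt{\frac{8938}{21513} + \left(-3 - - \frac{7}{4}\right) \left(- \frac{1}{34411}\right)} = \sqrt{\frac{8938}{21513} + \left(-3 + \frac{7}{4}\right) \left(- \frac{1}{34411}\right)} = \sqrt{\frac{8938}{21513} - - \frac{5}{137644}} = \sqrt{\frac{8938}{21513} + \frac{5}{137644}} = \sqrt{\frac{1230369637}{2961135372}} = \frac{\sqrt{910822763188874991}}{1480567686}$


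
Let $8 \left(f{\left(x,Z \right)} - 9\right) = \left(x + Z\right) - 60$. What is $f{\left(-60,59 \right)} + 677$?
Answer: $\frac{5427}{8} \approx 678.38$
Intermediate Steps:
$f{\left(x,Z \right)} = \frac{3}{2} + \frac{Z}{8} + \frac{x}{8}$ ($f{\left(x,Z \right)} = 9 + \frac{\left(x + Z\right) - 60}{8} = 9 + \frac{\left(Z + x\right) - 60}{8} = 9 + \frac{-60 + Z + x}{8} = 9 + \left(- \frac{15}{2} + \frac{Z}{8} + \frac{x}{8}\right) = \frac{3}{2} + \frac{Z}{8} + \frac{x}{8}$)
$f{\left(-60,59 \right)} + 677 = \left(\frac{3}{2} + \frac{1}{8} \cdot 59 + \frac{1}{8} \left(-60\right)\right) + 677 = \left(\frac{3}{2} + \frac{59}{8} - \frac{15}{2}\right) + 677 = \frac{11}{8} + 677 = \frac{5427}{8}$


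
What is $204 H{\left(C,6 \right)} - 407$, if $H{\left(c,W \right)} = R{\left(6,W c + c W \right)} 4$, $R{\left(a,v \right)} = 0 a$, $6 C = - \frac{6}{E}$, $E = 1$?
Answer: $-407$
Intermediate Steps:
$C = -1$ ($C = \frac{\left(-6\right) 1^{-1}}{6} = \frac{\left(-6\right) 1}{6} = \frac{1}{6} \left(-6\right) = -1$)
$R{\left(a,v \right)} = 0$
$H{\left(c,W \right)} = 0$ ($H{\left(c,W \right)} = 0 \cdot 4 = 0$)
$204 H{\left(C,6 \right)} - 407 = 204 \cdot 0 - 407 = 0 - 407 = -407$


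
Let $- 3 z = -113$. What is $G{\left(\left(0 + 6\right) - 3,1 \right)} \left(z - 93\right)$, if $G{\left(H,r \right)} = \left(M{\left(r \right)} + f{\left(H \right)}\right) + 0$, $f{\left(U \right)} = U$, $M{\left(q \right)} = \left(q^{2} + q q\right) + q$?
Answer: $-332$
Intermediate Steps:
$z = \frac{113}{3}$ ($z = \left(- \frac{1}{3}\right) \left(-113\right) = \frac{113}{3} \approx 37.667$)
$M{\left(q \right)} = q + 2 q^{2}$ ($M{\left(q \right)} = \left(q^{2} + q^{2}\right) + q = 2 q^{2} + q = q + 2 q^{2}$)
$G{\left(H,r \right)} = H + r \left(1 + 2 r\right)$ ($G{\left(H,r \right)} = \left(r \left(1 + 2 r\right) + H\right) + 0 = \left(H + r \left(1 + 2 r\right)\right) + 0 = H + r \left(1 + 2 r\right)$)
$G{\left(\left(0 + 6\right) - 3,1 \right)} \left(z - 93\right) = \left(\left(\left(0 + 6\right) - 3\right) + 1 \left(1 + 2 \cdot 1\right)\right) \left(\frac{113}{3} - 93\right) = \left(\left(6 - 3\right) + 1 \left(1 + 2\right)\right) \left(- \frac{166}{3}\right) = \left(3 + 1 \cdot 3\right) \left(- \frac{166}{3}\right) = \left(3 + 3\right) \left(- \frac{166}{3}\right) = 6 \left(- \frac{166}{3}\right) = -332$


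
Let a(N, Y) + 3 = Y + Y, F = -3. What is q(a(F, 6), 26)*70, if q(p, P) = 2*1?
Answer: 140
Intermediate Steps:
a(N, Y) = -3 + 2*Y (a(N, Y) = -3 + (Y + Y) = -3 + 2*Y)
q(p, P) = 2
q(a(F, 6), 26)*70 = 2*70 = 140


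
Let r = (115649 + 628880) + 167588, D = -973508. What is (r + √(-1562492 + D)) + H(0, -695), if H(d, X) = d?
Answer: 912117 + 40*I*√1585 ≈ 9.1212e+5 + 1592.5*I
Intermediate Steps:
r = 912117 (r = 744529 + 167588 = 912117)
(r + √(-1562492 + D)) + H(0, -695) = (912117 + √(-1562492 - 973508)) + 0 = (912117 + √(-2536000)) + 0 = (912117 + 40*I*√1585) + 0 = 912117 + 40*I*√1585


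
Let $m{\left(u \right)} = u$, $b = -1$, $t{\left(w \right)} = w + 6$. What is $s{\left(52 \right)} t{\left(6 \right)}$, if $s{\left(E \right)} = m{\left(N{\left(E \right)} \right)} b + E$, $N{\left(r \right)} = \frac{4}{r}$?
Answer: $\frac{8100}{13} \approx 623.08$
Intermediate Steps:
$t{\left(w \right)} = 6 + w$
$s{\left(E \right)} = E - \frac{4}{E}$ ($s{\left(E \right)} = \frac{4}{E} \left(-1\right) + E = - \frac{4}{E} + E = E - \frac{4}{E}$)
$s{\left(52 \right)} t{\left(6 \right)} = \left(52 - \frac{4}{52}\right) \left(6 + 6\right) = \left(52 - \frac{1}{13}\right) 12 = \frac{675}{13} \cdot 12 = \frac{8100}{13}$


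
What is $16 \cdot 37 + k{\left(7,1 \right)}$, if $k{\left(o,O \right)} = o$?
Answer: $599$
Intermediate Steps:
$16 \cdot 37 + k{\left(7,1 \right)} = 16 \cdot 37 + 7 = 592 + 7 = 599$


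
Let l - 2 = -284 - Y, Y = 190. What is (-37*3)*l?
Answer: 52392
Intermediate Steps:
l = -472 (l = 2 + (-284 - 1*190) = 2 + (-284 - 190) = 2 - 474 = -472)
(-37*3)*l = -37*3*(-472) = -111*(-472) = 52392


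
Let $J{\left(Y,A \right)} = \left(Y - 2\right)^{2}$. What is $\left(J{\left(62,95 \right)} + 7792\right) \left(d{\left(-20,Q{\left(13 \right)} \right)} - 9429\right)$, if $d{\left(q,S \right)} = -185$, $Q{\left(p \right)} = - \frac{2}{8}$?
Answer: $-109522688$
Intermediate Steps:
$J{\left(Y,A \right)} = \left(-2 + Y\right)^{2}$
$Q{\left(p \right)} = - \frac{1}{4}$ ($Q{\left(p \right)} = \left(-2\right) \frac{1}{8} = - \frac{1}{4}$)
$\left(J{\left(62,95 \right)} + 7792\right) \left(d{\left(-20,Q{\left(13 \right)} \right)} - 9429\right) = \left(\left(-2 + 62\right)^{2} + 7792\right) \left(-185 - 9429\right) = \left(60^{2} + 7792\right) \left(-9614\right) = \left(3600 + 7792\right) \left(-9614\right) = 11392 \left(-9614\right) = -109522688$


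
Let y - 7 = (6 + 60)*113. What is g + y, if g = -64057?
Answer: -56592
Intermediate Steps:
y = 7465 (y = 7 + (6 + 60)*113 = 7 + 66*113 = 7 + 7458 = 7465)
g + y = -64057 + 7465 = -56592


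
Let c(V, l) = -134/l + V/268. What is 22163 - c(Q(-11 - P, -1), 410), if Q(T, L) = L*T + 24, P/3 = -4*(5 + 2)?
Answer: 1217663221/54940 ≈ 22164.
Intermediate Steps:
P = -84 (P = 3*(-4*(5 + 2)) = 3*(-4*7) = 3*(-28) = -84)
Q(T, L) = 24 + L*T
c(V, l) = -134/l + V/268 (c(V, l) = -134/l + V*(1/268) = -134/l + V/268)
22163 - c(Q(-11 - P, -1), 410) = 22163 - (-134/410 + (24 - (-11 - 1*(-84)))/268) = 22163 - (-134*1/410 + (24 - (-11 + 84))/268) = 22163 - (-67/205 + (24 - 1*73)/268) = 22163 - (-67/205 + (24 - 73)/268) = 22163 - (-67/205 + (1/268)*(-49)) = 22163 - (-67/205 - 49/268) = 22163 - 1*(-28001/54940) = 22163 + 28001/54940 = 1217663221/54940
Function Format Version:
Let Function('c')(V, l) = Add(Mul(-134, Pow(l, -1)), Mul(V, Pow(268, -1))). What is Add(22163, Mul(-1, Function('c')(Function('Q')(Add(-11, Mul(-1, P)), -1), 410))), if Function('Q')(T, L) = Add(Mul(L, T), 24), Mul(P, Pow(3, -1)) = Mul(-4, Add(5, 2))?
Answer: Rational(1217663221, 54940) ≈ 22164.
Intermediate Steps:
P = -84 (P = Mul(3, Mul(-4, Add(5, 2))) = Mul(3, Mul(-4, 7)) = Mul(3, -28) = -84)
Function('Q')(T, L) = Add(24, Mul(L, T))
Function('c')(V, l) = Add(Mul(-134, Pow(l, -1)), Mul(Rational(1, 268), V)) (Function('c')(V, l) = Add(Mul(-134, Pow(l, -1)), Mul(V, Rational(1, 268))) = Add(Mul(-134, Pow(l, -1)), Mul(Rational(1, 268), V)))
Add(22163, Mul(-1, Function('c')(Function('Q')(Add(-11, Mul(-1, P)), -1), 410))) = Add(22163, Mul(-1, Add(Mul(-134, Pow(410, -1)), Mul(Rational(1, 268), Add(24, Mul(-1, Add(-11, Mul(-1, -84)))))))) = Add(22163, Mul(-1, Add(Mul(-134, Rational(1, 410)), Mul(Rational(1, 268), Add(24, Mul(-1, Add(-11, 84))))))) = Add(22163, Mul(-1, Add(Rational(-67, 205), Mul(Rational(1, 268), Add(24, Mul(-1, 73)))))) = Add(22163, Mul(-1, Add(Rational(-67, 205), Mul(Rational(1, 268), Add(24, -73))))) = Add(22163, Mul(-1, Add(Rational(-67, 205), Mul(Rational(1, 268), -49)))) = Add(22163, Mul(-1, Add(Rational(-67, 205), Rational(-49, 268)))) = Add(22163, Mul(-1, Rational(-28001, 54940))) = Add(22163, Rational(28001, 54940)) = Rational(1217663221, 54940)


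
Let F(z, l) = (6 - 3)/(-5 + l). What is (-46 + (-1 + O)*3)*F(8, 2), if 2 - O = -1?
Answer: 40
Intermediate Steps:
F(z, l) = 3/(-5 + l)
O = 3 (O = 2 - 1*(-1) = 2 + 1 = 3)
(-46 + (-1 + O)*3)*F(8, 2) = (-46 + (-1 + 3)*3)*(3/(-5 + 2)) = (-46 + 2*3)*(3/(-3)) = (-46 + 6)*(3*(-⅓)) = -40*(-1) = 40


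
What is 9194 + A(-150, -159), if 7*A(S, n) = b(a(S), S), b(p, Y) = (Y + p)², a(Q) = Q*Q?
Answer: 499586858/7 ≈ 7.1370e+7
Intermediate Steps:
a(Q) = Q²
A(S, n) = (S + S²)²/7
9194 + A(-150, -159) = 9194 + (⅐)*(-150)²*(1 - 150)² = 9194 + (⅐)*22500*(-149)² = 9194 + (⅐)*22500*22201 = 9194 + 499522500/7 = 499586858/7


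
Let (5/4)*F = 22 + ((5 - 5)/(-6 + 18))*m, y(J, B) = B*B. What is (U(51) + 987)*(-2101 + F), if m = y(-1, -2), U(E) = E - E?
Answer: -10281579/5 ≈ -2.0563e+6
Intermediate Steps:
U(E) = 0
y(J, B) = B²
m = 4 (m = (-2)² = 4)
F = 88/5 (F = 4*(22 + ((5 - 5)/(-6 + 18))*4)/5 = 4*(22 + (0/12)*4)/5 = 4*(22 + (0*(1/12))*4)/5 = 4*(22 + 0*4)/5 = 4*(22 + 0)/5 = (⅘)*22 = 88/5 ≈ 17.600)
(U(51) + 987)*(-2101 + F) = (0 + 987)*(-2101 + 88/5) = 987*(-10417/5) = -10281579/5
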